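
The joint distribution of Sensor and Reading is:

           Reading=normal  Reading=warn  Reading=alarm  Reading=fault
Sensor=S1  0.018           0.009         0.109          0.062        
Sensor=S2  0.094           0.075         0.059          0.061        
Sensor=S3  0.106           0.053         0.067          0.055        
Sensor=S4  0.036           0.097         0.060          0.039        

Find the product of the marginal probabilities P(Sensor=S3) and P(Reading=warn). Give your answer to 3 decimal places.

0.066

P(Sensor=S3) = 0.106 + 0.053 + 0.067 + 0.055 = 0.281.
P(Reading=warn) = 0.009 + 0.075 + 0.053 + 0.097 = 0.234.
Product: 0.281 × 0.234 = 0.066.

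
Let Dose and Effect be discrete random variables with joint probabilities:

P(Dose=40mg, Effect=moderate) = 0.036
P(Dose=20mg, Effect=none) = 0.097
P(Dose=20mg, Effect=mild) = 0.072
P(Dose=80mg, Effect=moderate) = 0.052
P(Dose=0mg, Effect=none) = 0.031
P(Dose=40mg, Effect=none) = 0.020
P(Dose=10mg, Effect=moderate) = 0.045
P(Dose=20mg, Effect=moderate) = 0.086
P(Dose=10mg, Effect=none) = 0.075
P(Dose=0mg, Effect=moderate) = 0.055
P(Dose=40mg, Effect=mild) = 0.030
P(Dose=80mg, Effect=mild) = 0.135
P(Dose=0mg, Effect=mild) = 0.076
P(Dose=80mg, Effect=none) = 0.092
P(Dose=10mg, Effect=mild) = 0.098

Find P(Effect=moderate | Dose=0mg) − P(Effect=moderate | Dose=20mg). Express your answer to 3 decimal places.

P(Dose=0mg) = 0.031 + 0.076 + 0.055 = 0.162; P(Effect=moderate | Dose=0mg) = 0.055/0.162 = 0.3395.
P(Dose=20mg) = 0.097 + 0.072 + 0.086 = 0.255; P(Effect=moderate | Dose=20mg) = 0.086/0.255 = 0.3373.
Difference = 0.002.

0.002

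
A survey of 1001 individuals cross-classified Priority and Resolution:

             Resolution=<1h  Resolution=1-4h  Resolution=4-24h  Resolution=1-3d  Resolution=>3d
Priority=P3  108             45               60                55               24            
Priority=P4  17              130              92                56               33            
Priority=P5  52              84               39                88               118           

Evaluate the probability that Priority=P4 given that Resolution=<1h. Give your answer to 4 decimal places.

0.0960

Total with Resolution=<1h: 108 + 17 + 52 = 177.
P(Priority=P4 | Resolution=<1h) = 17/177 = 0.0960.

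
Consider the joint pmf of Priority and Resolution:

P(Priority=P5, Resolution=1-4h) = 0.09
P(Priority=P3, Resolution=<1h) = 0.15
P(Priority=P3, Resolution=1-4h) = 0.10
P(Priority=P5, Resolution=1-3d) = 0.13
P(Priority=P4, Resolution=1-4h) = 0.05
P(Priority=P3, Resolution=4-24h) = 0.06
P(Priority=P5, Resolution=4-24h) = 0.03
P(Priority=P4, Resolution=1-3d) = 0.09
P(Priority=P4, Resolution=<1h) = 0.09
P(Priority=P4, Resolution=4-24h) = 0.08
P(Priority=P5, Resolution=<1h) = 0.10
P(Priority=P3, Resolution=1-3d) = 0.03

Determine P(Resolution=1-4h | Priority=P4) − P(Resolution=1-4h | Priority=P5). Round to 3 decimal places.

P(Priority=P4) = 0.09 + 0.05 + 0.08 + 0.09 = 0.31; P(Resolution=1-4h | Priority=P4) = 0.05/0.31 = 0.1613.
P(Priority=P5) = 0.10 + 0.09 + 0.03 + 0.13 = 0.35; P(Resolution=1-4h | Priority=P5) = 0.09/0.35 = 0.2571.
Difference = -0.096.

-0.096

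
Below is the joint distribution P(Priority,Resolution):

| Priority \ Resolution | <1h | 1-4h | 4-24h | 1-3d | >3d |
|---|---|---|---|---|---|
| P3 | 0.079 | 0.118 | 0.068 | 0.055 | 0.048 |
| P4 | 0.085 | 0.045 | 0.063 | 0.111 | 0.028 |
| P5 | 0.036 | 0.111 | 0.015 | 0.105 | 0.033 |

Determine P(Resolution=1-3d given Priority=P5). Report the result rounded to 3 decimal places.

0.350

P(Priority=P5) = 0.036 + 0.111 + 0.015 + 0.105 + 0.033 = 0.300.
P(Resolution=1-3d | Priority=P5) = 0.105/0.300 = 0.350.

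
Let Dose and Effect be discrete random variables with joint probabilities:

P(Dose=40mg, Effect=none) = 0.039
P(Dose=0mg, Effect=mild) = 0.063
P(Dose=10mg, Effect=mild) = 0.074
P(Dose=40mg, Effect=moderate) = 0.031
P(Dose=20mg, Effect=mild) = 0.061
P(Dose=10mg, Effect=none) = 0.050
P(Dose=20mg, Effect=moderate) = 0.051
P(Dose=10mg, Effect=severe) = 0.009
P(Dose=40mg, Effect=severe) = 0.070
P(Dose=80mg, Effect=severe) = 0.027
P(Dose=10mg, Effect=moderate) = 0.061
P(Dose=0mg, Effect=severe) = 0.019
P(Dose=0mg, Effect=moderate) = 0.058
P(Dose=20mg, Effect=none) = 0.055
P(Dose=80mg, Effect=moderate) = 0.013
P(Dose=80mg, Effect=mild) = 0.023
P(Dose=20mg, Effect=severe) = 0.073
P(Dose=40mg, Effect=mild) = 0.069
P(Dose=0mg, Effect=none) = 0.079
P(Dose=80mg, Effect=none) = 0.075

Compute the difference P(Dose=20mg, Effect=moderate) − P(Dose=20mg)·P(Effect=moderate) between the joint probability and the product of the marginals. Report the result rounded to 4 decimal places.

P(Dose=20mg) = 0.055 + 0.061 + 0.051 + 0.073 = 0.240.
P(Effect=moderate) = 0.058 + 0.061 + 0.051 + 0.031 + 0.013 = 0.214.
P(Dose=20mg, Effect=moderate) − P(Dose=20mg)P(Effect=moderate) = 0.051 − 0.240×0.214 = -0.0004.

-0.0004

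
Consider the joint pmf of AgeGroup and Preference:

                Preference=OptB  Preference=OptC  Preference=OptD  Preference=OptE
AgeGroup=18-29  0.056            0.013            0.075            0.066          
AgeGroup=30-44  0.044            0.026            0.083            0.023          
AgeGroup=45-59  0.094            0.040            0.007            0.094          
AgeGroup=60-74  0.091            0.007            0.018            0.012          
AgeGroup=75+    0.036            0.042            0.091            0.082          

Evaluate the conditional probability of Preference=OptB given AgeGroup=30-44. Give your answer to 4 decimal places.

0.2500

P(AgeGroup=30-44) = 0.044 + 0.026 + 0.083 + 0.023 = 0.176.
P(Preference=OptB | AgeGroup=30-44) = 0.044/0.176 = 0.2500.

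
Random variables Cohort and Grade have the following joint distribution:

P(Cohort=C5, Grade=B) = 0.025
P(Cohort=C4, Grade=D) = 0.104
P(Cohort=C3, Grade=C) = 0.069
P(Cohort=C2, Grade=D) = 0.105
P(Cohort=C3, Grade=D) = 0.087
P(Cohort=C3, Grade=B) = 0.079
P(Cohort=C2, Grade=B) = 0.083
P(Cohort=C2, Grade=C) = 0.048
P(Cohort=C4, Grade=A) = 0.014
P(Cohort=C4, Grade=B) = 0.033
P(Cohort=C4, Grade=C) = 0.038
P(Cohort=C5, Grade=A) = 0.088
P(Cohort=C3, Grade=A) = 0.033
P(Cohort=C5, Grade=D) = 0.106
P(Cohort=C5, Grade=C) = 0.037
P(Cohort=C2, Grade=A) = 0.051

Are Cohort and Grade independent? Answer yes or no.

no

P(Cohort=C5) = 0.256 and P(Grade=A) = 0.186, so their product is 0.04762, but P(Cohort=C5, Grade=A) = 0.088. Since these differ, Cohort and Grade are not independent.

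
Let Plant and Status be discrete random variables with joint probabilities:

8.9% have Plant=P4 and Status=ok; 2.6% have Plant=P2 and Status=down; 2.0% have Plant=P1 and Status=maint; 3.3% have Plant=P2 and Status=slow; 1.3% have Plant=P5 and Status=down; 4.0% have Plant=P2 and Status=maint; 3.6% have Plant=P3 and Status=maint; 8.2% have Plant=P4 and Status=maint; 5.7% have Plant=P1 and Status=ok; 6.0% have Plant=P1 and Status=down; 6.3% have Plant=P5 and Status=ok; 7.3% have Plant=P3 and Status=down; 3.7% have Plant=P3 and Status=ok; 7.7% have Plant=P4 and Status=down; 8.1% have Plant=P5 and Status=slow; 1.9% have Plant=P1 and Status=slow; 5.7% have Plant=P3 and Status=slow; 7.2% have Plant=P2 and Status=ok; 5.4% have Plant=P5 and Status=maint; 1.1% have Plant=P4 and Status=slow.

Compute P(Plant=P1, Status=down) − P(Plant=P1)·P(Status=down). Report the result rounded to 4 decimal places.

0.0212

P(Plant=P1) = 0.057 + 0.019 + 0.060 + 0.020 = 0.156.
P(Status=down) = 0.060 + 0.026 + 0.073 + 0.077 + 0.013 = 0.249.
P(Plant=P1, Status=down) − P(Plant=P1)P(Status=down) = 0.060 − 0.156×0.249 = 0.0212.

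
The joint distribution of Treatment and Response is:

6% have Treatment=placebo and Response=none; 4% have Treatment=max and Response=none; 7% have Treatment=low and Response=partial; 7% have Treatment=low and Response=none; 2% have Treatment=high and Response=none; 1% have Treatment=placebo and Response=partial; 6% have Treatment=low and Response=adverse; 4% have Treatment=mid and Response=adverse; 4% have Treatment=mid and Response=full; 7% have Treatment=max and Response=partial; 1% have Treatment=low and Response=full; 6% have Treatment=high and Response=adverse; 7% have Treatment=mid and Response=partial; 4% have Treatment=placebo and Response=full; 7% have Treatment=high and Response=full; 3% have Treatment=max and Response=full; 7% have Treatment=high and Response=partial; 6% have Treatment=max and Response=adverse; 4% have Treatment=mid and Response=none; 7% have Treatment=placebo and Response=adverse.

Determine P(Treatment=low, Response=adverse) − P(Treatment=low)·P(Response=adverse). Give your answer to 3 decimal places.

-0.001

P(Treatment=low) = 0.07 + 0.07 + 0.01 + 0.06 = 0.21.
P(Response=adverse) = 0.07 + 0.06 + 0.04 + 0.06 + 0.06 = 0.29.
P(Treatment=low, Response=adverse) − P(Treatment=low)P(Response=adverse) = 0.06 − 0.21×0.29 = -0.001.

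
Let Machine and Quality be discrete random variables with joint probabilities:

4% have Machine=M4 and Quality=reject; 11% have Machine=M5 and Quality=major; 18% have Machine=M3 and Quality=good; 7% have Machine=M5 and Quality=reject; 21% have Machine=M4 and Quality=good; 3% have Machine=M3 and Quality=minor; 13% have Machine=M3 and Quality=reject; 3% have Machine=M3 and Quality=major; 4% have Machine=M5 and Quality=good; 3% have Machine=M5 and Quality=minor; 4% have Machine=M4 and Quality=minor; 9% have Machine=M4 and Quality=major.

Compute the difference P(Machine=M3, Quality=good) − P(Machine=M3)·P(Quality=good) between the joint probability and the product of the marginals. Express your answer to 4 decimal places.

P(Machine=M3) = 0.18 + 0.03 + 0.03 + 0.13 = 0.37.
P(Quality=good) = 0.18 + 0.21 + 0.04 = 0.43.
P(Machine=M3, Quality=good) − P(Machine=M3)P(Quality=good) = 0.18 − 0.37×0.43 = 0.0209.

0.0209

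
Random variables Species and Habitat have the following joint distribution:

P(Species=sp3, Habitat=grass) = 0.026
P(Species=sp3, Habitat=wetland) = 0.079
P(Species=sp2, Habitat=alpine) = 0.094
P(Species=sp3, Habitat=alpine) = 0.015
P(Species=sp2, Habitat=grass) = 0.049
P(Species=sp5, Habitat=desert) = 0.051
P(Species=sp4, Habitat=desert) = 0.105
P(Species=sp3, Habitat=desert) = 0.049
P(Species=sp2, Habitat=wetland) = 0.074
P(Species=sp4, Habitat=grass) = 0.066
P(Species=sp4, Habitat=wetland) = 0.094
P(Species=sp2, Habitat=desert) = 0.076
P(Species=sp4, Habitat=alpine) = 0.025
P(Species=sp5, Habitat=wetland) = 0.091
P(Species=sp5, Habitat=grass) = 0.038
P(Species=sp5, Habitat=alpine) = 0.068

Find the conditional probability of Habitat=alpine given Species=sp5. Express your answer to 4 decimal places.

0.2742

P(Species=sp5) = 0.038 + 0.091 + 0.051 + 0.068 = 0.248.
P(Habitat=alpine | Species=sp5) = 0.068/0.248 = 0.2742.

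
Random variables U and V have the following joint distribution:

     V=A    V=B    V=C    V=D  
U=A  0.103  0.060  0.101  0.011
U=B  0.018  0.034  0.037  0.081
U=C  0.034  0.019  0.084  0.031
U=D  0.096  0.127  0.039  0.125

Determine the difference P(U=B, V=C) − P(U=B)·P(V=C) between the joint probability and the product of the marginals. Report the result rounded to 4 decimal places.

P(U=B) = 0.018 + 0.034 + 0.037 + 0.081 = 0.170.
P(V=C) = 0.101 + 0.037 + 0.084 + 0.039 = 0.261.
P(U=B, V=C) − P(U=B)P(V=C) = 0.037 − 0.170×0.261 = -0.0074.

-0.0074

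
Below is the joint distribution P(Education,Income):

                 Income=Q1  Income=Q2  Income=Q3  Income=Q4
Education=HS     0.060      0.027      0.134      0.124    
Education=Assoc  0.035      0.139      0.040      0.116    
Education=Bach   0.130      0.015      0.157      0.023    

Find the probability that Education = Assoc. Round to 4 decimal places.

0.3300

P(Education=Assoc) = 0.035 + 0.139 + 0.040 + 0.116 = 0.330.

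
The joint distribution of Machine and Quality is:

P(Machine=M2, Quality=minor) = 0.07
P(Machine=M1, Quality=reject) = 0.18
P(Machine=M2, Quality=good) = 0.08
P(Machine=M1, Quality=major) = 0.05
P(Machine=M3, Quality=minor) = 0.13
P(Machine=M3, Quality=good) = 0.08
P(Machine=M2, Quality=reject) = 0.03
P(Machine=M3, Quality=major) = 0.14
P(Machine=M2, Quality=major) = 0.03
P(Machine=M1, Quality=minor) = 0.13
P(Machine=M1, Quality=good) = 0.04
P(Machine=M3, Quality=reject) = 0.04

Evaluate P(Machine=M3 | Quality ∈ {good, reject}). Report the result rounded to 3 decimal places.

0.267

P(Quality=good) = 0.04 + 0.08 + 0.08 = 0.20.
P(Quality=reject) = 0.18 + 0.03 + 0.04 = 0.25.
P(Quality ∈ {good, reject}) = 0.20 + 0.25 = 0.45; P(Machine=M3, Quality ∈ {good, reject}) = 0.08 + 0.04 = 0.12.
P(Machine=M3 | Quality ∈ {good, reject}) = 0.12/0.45 = 0.267.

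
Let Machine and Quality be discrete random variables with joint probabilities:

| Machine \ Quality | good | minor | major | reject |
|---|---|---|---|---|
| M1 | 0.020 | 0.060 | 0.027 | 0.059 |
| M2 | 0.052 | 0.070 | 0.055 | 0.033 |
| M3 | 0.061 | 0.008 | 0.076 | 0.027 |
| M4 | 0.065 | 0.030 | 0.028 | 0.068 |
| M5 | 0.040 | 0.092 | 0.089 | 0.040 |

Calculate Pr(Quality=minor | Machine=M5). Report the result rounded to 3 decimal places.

0.352

P(Machine=M5) = 0.040 + 0.092 + 0.089 + 0.040 = 0.261.
P(Quality=minor | Machine=M5) = 0.092/0.261 = 0.352.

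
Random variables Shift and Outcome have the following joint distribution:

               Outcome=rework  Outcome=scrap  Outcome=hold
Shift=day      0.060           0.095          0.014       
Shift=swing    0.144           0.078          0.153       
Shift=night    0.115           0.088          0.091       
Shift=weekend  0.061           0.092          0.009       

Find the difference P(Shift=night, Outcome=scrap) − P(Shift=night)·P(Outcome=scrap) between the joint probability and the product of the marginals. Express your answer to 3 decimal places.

P(Shift=night) = 0.115 + 0.088 + 0.091 = 0.294.
P(Outcome=scrap) = 0.095 + 0.078 + 0.088 + 0.092 = 0.353.
P(Shift=night, Outcome=scrap) − P(Shift=night)P(Outcome=scrap) = 0.088 − 0.294×0.353 = -0.016.

-0.016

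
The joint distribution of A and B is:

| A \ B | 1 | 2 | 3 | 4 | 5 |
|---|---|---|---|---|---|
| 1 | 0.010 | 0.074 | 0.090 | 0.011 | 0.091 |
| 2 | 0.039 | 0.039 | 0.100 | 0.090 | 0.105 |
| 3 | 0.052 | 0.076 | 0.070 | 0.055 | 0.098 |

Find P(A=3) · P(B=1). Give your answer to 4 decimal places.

P(A=3) = 0.052 + 0.076 + 0.070 + 0.055 + 0.098 = 0.351.
P(B=1) = 0.010 + 0.039 + 0.052 = 0.101.
Product: 0.351 × 0.101 = 0.0355.

0.0355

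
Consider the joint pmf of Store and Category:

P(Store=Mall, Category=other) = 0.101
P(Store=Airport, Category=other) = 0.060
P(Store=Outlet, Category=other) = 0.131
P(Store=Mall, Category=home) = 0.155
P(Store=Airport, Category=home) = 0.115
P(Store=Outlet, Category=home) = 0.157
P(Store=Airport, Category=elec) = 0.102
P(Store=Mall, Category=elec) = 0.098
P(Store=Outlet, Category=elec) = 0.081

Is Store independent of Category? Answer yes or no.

no

P(Store=Airport) = 0.277 and P(Category=elec) = 0.281, so their product is 0.07784, but P(Store=Airport, Category=elec) = 0.102. Since these differ, Store and Category are not independent.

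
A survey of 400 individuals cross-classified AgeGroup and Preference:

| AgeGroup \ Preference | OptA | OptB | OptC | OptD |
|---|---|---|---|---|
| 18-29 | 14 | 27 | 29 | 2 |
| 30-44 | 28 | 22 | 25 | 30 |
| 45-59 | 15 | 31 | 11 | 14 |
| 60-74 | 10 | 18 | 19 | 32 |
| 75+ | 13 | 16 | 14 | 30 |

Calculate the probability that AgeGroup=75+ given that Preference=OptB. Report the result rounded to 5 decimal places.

Total with Preference=OptB: 27 + 22 + 31 + 18 + 16 = 114.
P(AgeGroup=75+ | Preference=OptB) = 16/114 = 0.14035.

0.14035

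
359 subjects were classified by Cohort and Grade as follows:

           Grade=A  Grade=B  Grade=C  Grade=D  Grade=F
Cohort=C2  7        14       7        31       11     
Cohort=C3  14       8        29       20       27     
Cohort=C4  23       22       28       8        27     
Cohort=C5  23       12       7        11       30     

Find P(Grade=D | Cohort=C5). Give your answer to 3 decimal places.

0.133

Total with Cohort=C5: 23 + 12 + 7 + 11 + 30 = 83.
P(Grade=D | Cohort=C5) = 11/83 = 0.133.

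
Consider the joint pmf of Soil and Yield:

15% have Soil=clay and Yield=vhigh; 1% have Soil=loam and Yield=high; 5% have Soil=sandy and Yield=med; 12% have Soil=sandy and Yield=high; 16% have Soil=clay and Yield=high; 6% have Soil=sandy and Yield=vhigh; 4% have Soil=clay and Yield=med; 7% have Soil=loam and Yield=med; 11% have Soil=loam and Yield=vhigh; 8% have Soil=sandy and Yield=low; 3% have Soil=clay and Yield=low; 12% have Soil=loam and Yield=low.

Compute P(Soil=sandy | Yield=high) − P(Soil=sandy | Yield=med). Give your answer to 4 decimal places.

P(Yield=high) = 0.12 + 0.01 + 0.16 = 0.29; P(Soil=sandy | Yield=high) = 0.12/0.29 = 0.41379.
P(Yield=med) = 0.05 + 0.07 + 0.04 = 0.16; P(Soil=sandy | Yield=med) = 0.05/0.16 = 0.31250.
Difference = 0.1013.

0.1013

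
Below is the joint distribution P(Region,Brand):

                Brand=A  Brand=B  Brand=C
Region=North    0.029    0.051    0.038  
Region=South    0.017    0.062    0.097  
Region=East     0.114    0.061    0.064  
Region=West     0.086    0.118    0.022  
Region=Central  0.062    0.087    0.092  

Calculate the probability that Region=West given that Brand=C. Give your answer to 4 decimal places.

0.0703

P(Brand=C) = 0.038 + 0.097 + 0.064 + 0.022 + 0.092 = 0.313.
P(Region=West | Brand=C) = 0.022/0.313 = 0.0703.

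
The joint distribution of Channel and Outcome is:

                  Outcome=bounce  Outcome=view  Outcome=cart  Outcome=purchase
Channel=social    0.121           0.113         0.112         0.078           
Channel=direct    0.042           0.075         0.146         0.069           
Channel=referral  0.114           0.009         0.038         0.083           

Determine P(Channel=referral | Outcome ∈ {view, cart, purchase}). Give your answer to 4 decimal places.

0.1798

P(Outcome=view) = 0.113 + 0.075 + 0.009 = 0.197.
P(Outcome=cart) = 0.112 + 0.146 + 0.038 = 0.296.
P(Outcome=purchase) = 0.078 + 0.069 + 0.083 = 0.230.
P(Outcome ∈ {view, cart, purchase}) = 0.197 + 0.296 + 0.230 = 0.723; P(Channel=referral, Outcome ∈ {view, cart, purchase}) = 0.009 + 0.038 + 0.083 = 0.130.
P(Channel=referral | Outcome ∈ {view, cart, purchase}) = 0.130/0.723 = 0.1798.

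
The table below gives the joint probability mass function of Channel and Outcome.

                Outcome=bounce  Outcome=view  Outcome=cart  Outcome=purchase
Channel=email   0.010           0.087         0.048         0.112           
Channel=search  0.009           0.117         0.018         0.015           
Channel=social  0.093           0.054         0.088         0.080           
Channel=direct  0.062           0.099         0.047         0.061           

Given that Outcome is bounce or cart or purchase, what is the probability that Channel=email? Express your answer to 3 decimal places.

P(Outcome=bounce) = 0.010 + 0.009 + 0.093 + 0.062 = 0.174.
P(Outcome=cart) = 0.048 + 0.018 + 0.088 + 0.047 = 0.201.
P(Outcome=purchase) = 0.112 + 0.015 + 0.080 + 0.061 = 0.268.
P(Outcome ∈ {bounce, cart, purchase}) = 0.174 + 0.201 + 0.268 = 0.643; P(Channel=email, Outcome ∈ {bounce, cart, purchase}) = 0.010 + 0.048 + 0.112 = 0.170.
P(Channel=email | Outcome ∈ {bounce, cart, purchase}) = 0.170/0.643 = 0.264.

0.264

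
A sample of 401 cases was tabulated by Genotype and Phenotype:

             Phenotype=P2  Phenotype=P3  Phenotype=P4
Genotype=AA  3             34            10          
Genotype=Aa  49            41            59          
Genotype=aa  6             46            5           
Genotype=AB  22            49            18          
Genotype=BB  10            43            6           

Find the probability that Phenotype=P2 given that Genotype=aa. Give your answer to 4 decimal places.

Total with Genotype=aa: 6 + 46 + 5 = 57.
P(Phenotype=P2 | Genotype=aa) = 6/57 = 0.1053.

0.1053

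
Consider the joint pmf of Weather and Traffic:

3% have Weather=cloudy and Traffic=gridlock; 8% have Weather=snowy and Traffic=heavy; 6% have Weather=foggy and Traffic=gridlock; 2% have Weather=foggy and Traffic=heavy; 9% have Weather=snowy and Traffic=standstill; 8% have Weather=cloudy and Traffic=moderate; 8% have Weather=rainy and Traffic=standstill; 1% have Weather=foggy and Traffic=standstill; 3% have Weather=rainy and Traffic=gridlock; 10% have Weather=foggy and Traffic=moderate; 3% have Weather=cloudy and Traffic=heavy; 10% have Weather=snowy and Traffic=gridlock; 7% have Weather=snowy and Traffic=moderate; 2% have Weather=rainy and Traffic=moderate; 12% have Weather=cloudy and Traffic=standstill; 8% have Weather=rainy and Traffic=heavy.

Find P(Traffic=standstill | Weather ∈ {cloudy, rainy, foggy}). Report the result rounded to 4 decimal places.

P(Weather=cloudy) = 0.08 + 0.03 + 0.03 + 0.12 = 0.26.
P(Weather=rainy) = 0.02 + 0.08 + 0.03 + 0.08 = 0.21.
P(Weather=foggy) = 0.10 + 0.02 + 0.06 + 0.01 = 0.19.
P(Weather ∈ {cloudy, rainy, foggy}) = 0.26 + 0.21 + 0.19 = 0.66; P(Traffic=standstill, Weather ∈ {cloudy, rainy, foggy}) = 0.12 + 0.08 + 0.01 = 0.21.
P(Traffic=standstill | Weather ∈ {cloudy, rainy, foggy}) = 0.21/0.66 = 0.3182.

0.3182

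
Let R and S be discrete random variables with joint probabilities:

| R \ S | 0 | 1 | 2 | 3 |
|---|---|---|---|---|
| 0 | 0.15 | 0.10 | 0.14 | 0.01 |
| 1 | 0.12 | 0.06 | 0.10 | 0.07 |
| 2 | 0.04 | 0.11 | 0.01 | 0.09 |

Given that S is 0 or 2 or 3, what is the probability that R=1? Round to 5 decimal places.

0.39726

P(S=0) = 0.15 + 0.12 + 0.04 = 0.31.
P(S=2) = 0.14 + 0.10 + 0.01 = 0.25.
P(S=3) = 0.01 + 0.07 + 0.09 = 0.17.
P(S ∈ {0, 2, 3}) = 0.31 + 0.25 + 0.17 = 0.73; P(R=1, S ∈ {0, 2, 3}) = 0.12 + 0.10 + 0.07 = 0.29.
P(R=1 | S ∈ {0, 2, 3}) = 0.29/0.73 = 0.39726.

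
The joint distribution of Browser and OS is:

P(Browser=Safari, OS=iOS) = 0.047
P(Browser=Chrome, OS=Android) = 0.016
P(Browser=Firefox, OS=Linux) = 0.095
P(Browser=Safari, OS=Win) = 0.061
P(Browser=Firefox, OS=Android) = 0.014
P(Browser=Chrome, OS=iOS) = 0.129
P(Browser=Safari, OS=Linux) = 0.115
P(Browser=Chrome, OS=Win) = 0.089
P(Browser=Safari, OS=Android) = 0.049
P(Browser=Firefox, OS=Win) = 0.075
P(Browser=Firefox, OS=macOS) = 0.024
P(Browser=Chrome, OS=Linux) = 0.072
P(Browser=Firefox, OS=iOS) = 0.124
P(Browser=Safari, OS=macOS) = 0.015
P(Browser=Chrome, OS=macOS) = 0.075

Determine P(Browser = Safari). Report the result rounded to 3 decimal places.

P(Browser=Safari) = 0.061 + 0.015 + 0.115 + 0.047 + 0.049 = 0.287.

0.287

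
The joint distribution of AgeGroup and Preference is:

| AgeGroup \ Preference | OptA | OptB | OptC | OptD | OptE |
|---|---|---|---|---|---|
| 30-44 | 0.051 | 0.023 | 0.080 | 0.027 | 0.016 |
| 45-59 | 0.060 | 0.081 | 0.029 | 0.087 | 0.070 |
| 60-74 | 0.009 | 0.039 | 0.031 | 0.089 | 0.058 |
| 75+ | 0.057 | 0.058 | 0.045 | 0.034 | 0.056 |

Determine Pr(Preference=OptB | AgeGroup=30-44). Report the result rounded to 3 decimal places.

0.117

P(AgeGroup=30-44) = 0.051 + 0.023 + 0.080 + 0.027 + 0.016 = 0.197.
P(Preference=OptB | AgeGroup=30-44) = 0.023/0.197 = 0.117.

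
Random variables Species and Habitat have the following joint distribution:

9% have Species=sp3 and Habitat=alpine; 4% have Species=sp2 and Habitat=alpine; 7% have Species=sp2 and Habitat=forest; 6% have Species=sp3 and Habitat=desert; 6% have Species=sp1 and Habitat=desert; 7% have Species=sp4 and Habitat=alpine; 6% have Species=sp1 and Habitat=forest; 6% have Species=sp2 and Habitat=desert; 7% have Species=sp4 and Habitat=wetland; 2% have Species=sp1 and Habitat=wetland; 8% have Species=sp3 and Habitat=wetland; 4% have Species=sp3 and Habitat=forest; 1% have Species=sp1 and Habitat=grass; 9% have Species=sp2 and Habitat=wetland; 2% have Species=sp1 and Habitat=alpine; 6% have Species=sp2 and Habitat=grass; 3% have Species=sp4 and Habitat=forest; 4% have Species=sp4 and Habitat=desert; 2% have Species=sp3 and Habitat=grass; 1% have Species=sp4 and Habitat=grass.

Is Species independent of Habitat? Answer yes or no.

no

P(Species=sp2) = 0.32 and P(Habitat=alpine) = 0.22, so their product is 0.0704, but P(Species=sp2, Habitat=alpine) = 0.04. Since these differ, Species and Habitat are not independent.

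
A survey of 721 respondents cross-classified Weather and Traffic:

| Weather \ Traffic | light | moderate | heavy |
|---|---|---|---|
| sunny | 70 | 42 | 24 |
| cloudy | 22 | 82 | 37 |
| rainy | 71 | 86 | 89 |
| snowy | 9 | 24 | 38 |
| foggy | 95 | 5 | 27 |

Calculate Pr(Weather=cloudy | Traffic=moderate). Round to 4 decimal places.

0.3431

Total with Traffic=moderate: 42 + 82 + 86 + 24 + 5 = 239.
P(Weather=cloudy | Traffic=moderate) = 82/239 = 0.3431.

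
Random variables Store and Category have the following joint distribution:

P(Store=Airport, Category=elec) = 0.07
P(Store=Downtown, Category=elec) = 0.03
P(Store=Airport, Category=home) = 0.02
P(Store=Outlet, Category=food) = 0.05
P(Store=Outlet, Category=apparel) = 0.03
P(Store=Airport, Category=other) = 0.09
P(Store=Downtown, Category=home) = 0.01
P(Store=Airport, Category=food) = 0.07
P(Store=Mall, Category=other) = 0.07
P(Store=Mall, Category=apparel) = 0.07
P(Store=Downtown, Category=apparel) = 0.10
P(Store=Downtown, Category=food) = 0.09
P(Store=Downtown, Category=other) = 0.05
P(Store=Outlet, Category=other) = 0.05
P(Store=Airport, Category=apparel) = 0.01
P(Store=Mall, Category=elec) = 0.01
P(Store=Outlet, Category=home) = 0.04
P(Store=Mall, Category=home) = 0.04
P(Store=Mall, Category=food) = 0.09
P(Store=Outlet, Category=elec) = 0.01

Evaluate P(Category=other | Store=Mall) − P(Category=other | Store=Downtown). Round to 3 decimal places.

0.071

P(Store=Mall) = 0.09 + 0.07 + 0.01 + 0.04 + 0.07 = 0.28; P(Category=other | Store=Mall) = 0.07/0.28 = 0.2500.
P(Store=Downtown) = 0.09 + 0.10 + 0.03 + 0.01 + 0.05 = 0.28; P(Category=other | Store=Downtown) = 0.05/0.28 = 0.1786.
Difference = 0.071.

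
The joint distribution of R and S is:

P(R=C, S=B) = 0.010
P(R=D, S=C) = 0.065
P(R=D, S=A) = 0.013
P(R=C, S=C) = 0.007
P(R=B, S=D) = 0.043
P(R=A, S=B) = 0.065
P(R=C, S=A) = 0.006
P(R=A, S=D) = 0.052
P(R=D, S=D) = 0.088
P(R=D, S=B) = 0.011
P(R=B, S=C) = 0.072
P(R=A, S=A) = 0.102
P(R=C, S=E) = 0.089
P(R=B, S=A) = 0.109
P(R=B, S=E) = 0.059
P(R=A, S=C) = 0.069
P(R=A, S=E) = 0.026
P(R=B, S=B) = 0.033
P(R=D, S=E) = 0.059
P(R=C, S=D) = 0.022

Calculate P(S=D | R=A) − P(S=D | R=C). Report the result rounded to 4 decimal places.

P(R=A) = 0.102 + 0.065 + 0.069 + 0.052 + 0.026 = 0.314; P(S=D | R=A) = 0.052/0.314 = 0.16561.
P(R=C) = 0.006 + 0.010 + 0.007 + 0.022 + 0.089 = 0.134; P(S=D | R=C) = 0.022/0.134 = 0.16418.
Difference = 0.0014.

0.0014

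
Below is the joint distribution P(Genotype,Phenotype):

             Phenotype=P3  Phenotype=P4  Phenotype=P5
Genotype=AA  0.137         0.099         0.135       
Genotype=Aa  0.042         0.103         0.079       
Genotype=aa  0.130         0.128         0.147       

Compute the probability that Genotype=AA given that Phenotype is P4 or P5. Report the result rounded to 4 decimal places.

0.3386

P(Phenotype=P4) = 0.099 + 0.103 + 0.128 = 0.330.
P(Phenotype=P5) = 0.135 + 0.079 + 0.147 = 0.361.
P(Phenotype ∈ {P4, P5}) = 0.330 + 0.361 = 0.691; P(Genotype=AA, Phenotype ∈ {P4, P5}) = 0.099 + 0.135 = 0.234.
P(Genotype=AA | Phenotype ∈ {P4, P5}) = 0.234/0.691 = 0.3386.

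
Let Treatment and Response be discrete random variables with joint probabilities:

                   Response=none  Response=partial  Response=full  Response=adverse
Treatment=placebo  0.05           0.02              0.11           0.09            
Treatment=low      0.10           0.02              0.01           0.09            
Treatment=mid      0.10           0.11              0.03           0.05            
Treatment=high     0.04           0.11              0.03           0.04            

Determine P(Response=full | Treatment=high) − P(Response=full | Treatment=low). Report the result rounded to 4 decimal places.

0.0909

P(Treatment=high) = 0.04 + 0.11 + 0.03 + 0.04 = 0.22; P(Response=full | Treatment=high) = 0.03/0.22 = 0.13636.
P(Treatment=low) = 0.10 + 0.02 + 0.01 + 0.09 = 0.22; P(Response=full | Treatment=low) = 0.01/0.22 = 0.04545.
Difference = 0.0909.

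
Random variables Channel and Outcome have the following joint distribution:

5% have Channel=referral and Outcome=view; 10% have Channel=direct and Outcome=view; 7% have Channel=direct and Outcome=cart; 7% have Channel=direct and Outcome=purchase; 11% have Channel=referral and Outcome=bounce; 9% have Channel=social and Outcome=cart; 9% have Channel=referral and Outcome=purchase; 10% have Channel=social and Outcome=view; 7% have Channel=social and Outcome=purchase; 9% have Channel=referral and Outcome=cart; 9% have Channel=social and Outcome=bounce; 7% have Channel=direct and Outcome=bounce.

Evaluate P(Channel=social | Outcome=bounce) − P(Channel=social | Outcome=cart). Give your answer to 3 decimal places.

P(Outcome=bounce) = 0.09 + 0.07 + 0.11 = 0.27; P(Channel=social | Outcome=bounce) = 0.09/0.27 = 0.3333.
P(Outcome=cart) = 0.09 + 0.07 + 0.09 = 0.25; P(Channel=social | Outcome=cart) = 0.09/0.25 = 0.3600.
Difference = -0.027.

-0.027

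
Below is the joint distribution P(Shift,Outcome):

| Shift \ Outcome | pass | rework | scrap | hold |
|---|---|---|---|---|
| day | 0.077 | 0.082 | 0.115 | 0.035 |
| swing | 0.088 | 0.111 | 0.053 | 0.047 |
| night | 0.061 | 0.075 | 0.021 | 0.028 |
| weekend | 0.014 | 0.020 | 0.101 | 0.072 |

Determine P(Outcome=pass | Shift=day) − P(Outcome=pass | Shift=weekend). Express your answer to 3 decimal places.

0.182

P(Shift=day) = 0.077 + 0.082 + 0.115 + 0.035 = 0.309; P(Outcome=pass | Shift=day) = 0.077/0.309 = 0.2492.
P(Shift=weekend) = 0.014 + 0.020 + 0.101 + 0.072 = 0.207; P(Outcome=pass | Shift=weekend) = 0.014/0.207 = 0.0676.
Difference = 0.182.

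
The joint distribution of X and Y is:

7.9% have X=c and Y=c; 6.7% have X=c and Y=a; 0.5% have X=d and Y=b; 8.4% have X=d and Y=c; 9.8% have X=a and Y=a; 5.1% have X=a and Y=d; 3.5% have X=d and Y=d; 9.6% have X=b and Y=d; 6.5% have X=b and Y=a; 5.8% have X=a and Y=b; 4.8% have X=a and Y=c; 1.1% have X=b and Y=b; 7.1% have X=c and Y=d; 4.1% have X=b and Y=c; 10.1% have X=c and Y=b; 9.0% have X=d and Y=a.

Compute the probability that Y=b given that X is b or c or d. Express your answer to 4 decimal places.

P(X=b) = 0.065 + 0.011 + 0.041 + 0.096 = 0.213.
P(X=c) = 0.067 + 0.101 + 0.079 + 0.071 = 0.318.
P(X=d) = 0.090 + 0.005 + 0.084 + 0.035 = 0.214.
P(X ∈ {b, c, d}) = 0.213 + 0.318 + 0.214 = 0.745; P(Y=b, X ∈ {b, c, d}) = 0.011 + 0.101 + 0.005 = 0.117.
P(Y=b | X ∈ {b, c, d}) = 0.117/0.745 = 0.1570.

0.1570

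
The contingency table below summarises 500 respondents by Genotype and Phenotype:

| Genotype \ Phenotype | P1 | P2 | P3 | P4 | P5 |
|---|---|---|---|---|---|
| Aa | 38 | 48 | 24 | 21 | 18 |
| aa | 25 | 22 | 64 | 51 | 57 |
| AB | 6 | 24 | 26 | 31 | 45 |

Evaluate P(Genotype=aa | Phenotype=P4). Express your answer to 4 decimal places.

Total with Phenotype=P4: 21 + 51 + 31 = 103.
P(Genotype=aa | Phenotype=P4) = 51/103 = 0.4951.

0.4951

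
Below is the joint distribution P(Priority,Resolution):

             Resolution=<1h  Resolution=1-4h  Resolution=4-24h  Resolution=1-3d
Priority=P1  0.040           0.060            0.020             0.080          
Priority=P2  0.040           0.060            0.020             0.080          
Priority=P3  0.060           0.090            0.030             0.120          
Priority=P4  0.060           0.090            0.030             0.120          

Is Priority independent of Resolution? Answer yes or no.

Every cell satisfies P(Priority,Resolution) = P(Priority)·P(Resolution). For instance P(Priority=P2) = 0.200, P(Resolution=1-4h) = 0.300, and 0.200×0.300 = 0.060 matches the joint entry. So Priority and Resolution are independent.

yes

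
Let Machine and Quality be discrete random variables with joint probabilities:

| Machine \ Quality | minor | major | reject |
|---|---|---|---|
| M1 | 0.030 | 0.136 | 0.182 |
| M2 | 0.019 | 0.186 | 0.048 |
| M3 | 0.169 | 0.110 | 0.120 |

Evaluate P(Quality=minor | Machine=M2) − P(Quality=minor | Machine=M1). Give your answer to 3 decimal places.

-0.011

P(Machine=M2) = 0.019 + 0.186 + 0.048 = 0.253; P(Quality=minor | Machine=M2) = 0.019/0.253 = 0.0751.
P(Machine=M1) = 0.030 + 0.136 + 0.182 = 0.348; P(Quality=minor | Machine=M1) = 0.030/0.348 = 0.0862.
Difference = -0.011.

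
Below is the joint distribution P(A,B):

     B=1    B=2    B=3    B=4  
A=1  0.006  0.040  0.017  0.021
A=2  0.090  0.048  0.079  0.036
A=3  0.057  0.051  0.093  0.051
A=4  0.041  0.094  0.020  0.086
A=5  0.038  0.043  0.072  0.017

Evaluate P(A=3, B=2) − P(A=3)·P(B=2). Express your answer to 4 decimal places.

-0.0186

P(A=3) = 0.057 + 0.051 + 0.093 + 0.051 = 0.252.
P(B=2) = 0.040 + 0.048 + 0.051 + 0.094 + 0.043 = 0.276.
P(A=3, B=2) − P(A=3)P(B=2) = 0.051 − 0.252×0.276 = -0.0186.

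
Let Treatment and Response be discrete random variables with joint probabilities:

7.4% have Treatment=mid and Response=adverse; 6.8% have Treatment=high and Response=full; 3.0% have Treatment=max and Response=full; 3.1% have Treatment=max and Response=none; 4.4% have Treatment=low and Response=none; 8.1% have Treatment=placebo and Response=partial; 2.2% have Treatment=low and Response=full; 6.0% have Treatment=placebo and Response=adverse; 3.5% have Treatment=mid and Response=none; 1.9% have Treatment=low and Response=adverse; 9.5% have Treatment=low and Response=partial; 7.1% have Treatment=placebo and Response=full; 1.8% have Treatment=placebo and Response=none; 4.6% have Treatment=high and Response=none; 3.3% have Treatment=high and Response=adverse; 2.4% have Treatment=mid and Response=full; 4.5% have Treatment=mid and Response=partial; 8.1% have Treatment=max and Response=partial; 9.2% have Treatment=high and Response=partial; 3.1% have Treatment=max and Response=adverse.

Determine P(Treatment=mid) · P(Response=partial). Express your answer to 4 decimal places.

P(Treatment=mid) = 0.035 + 0.045 + 0.024 + 0.074 = 0.178.
P(Response=partial) = 0.081 + 0.095 + 0.045 + 0.092 + 0.081 = 0.394.
Product: 0.178 × 0.394 = 0.0701.

0.0701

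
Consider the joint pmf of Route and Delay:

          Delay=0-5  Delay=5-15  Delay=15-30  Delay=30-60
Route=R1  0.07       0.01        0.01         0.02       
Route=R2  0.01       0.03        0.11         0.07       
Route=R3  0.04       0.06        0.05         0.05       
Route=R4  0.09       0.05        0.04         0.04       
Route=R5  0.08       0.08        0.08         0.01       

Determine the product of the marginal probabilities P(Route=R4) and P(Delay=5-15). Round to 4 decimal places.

P(Route=R4) = 0.09 + 0.05 + 0.04 + 0.04 = 0.22.
P(Delay=5-15) = 0.01 + 0.03 + 0.06 + 0.05 + 0.08 = 0.23.
Product: 0.22 × 0.23 = 0.0506.

0.0506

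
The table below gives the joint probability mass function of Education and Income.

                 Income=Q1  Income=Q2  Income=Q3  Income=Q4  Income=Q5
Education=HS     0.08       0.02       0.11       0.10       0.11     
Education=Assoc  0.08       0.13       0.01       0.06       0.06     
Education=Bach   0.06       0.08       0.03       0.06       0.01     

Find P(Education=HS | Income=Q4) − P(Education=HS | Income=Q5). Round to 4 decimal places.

P(Income=Q4) = 0.10 + 0.06 + 0.06 = 0.22; P(Education=HS | Income=Q4) = 0.10/0.22 = 0.45455.
P(Income=Q5) = 0.11 + 0.06 + 0.01 = 0.18; P(Education=HS | Income=Q5) = 0.11/0.18 = 0.61111.
Difference = -0.1566.

-0.1566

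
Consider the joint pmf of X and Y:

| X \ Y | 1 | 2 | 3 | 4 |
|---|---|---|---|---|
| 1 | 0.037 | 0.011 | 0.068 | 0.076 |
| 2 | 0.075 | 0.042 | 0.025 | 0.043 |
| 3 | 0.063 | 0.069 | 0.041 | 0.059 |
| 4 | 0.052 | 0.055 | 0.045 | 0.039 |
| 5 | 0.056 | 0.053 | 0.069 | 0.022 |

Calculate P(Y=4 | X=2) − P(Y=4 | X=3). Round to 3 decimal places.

P(X=2) = 0.075 + 0.042 + 0.025 + 0.043 = 0.185; P(Y=4 | X=2) = 0.043/0.185 = 0.2324.
P(X=3) = 0.063 + 0.069 + 0.041 + 0.059 = 0.232; P(Y=4 | X=3) = 0.059/0.232 = 0.2543.
Difference = -0.022.

-0.022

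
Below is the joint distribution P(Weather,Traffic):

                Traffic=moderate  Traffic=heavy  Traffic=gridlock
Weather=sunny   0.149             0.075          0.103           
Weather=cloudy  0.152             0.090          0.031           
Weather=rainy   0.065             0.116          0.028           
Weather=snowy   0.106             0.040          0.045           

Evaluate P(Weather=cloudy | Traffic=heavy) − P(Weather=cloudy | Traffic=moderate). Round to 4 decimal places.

P(Traffic=heavy) = 0.075 + 0.090 + 0.116 + 0.040 = 0.321; P(Weather=cloudy | Traffic=heavy) = 0.090/0.321 = 0.28037.
P(Traffic=moderate) = 0.149 + 0.152 + 0.065 + 0.106 = 0.472; P(Weather=cloudy | Traffic=moderate) = 0.152/0.472 = 0.32203.
Difference = -0.0417.

-0.0417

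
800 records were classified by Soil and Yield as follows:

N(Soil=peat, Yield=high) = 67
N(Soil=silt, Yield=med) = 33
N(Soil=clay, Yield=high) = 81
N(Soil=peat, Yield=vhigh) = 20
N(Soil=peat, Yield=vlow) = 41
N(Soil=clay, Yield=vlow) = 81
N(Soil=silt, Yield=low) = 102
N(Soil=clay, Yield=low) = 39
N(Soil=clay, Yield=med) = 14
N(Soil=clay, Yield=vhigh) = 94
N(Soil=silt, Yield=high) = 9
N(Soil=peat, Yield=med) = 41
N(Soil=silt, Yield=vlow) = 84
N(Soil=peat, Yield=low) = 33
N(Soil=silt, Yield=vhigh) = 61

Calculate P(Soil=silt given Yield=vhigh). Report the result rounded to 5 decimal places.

0.34857

Total with Yield=vhigh: 94 + 61 + 20 = 175.
P(Soil=silt | Yield=vhigh) = 61/175 = 0.34857.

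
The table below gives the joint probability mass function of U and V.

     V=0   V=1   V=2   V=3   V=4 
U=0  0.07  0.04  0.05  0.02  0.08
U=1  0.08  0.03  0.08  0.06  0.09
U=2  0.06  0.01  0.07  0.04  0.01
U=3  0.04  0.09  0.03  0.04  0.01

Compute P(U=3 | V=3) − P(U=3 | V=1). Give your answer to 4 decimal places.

P(V=3) = 0.02 + 0.06 + 0.04 + 0.04 = 0.16; P(U=3 | V=3) = 0.04/0.16 = 0.25000.
P(V=1) = 0.04 + 0.03 + 0.01 + 0.09 = 0.17; P(U=3 | V=1) = 0.09/0.17 = 0.52941.
Difference = -0.2794.

-0.2794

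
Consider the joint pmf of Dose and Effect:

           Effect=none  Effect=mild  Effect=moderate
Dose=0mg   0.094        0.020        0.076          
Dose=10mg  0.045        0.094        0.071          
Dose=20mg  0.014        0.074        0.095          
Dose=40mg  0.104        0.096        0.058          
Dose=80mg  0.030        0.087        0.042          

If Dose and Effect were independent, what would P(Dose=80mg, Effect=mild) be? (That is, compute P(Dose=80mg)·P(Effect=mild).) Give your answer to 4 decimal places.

P(Dose=80mg) = 0.030 + 0.087 + 0.042 = 0.159.
P(Effect=mild) = 0.020 + 0.094 + 0.074 + 0.096 + 0.087 = 0.371.
Product: 0.159 × 0.371 = 0.0590.

0.0590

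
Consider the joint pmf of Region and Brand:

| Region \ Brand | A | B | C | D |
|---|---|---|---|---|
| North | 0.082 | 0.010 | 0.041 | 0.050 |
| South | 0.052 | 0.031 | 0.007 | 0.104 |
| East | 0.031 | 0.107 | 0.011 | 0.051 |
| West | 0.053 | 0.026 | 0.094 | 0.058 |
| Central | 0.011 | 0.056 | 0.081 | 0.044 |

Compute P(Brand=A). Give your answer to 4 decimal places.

0.2290

P(Brand=A) = 0.082 + 0.052 + 0.031 + 0.053 + 0.011 = 0.229.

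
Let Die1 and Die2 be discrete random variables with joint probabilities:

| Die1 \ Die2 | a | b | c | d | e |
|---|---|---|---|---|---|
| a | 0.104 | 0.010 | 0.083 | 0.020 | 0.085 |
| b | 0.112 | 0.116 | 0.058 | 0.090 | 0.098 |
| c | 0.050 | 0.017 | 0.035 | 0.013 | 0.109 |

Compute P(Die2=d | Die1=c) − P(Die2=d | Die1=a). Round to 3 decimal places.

P(Die1=c) = 0.050 + 0.017 + 0.035 + 0.013 + 0.109 = 0.224; P(Die2=d | Die1=c) = 0.013/0.224 = 0.0580.
P(Die1=a) = 0.104 + 0.010 + 0.083 + 0.020 + 0.085 = 0.302; P(Die2=d | Die1=a) = 0.020/0.302 = 0.0662.
Difference = -0.008.

-0.008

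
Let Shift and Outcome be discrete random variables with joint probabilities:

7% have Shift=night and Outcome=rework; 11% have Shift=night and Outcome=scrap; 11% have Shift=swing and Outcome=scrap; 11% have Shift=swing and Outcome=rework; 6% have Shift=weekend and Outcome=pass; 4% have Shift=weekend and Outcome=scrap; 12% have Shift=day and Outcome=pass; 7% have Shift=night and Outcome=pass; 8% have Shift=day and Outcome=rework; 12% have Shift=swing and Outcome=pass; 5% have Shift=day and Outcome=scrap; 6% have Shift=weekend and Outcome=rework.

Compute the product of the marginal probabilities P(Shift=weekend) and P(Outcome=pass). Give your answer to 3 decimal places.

P(Shift=weekend) = 0.06 + 0.06 + 0.04 = 0.16.
P(Outcome=pass) = 0.12 + 0.12 + 0.07 + 0.06 = 0.37.
Product: 0.16 × 0.37 = 0.059.

0.059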